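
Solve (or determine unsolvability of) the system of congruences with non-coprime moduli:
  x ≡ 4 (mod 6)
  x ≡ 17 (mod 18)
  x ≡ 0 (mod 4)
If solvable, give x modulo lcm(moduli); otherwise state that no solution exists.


Moduli 6, 18, 4 are not pairwise coprime, so CRT works modulo lcm(m_i) when all pairwise compatibility conditions hold.
Pairwise compatibility: gcd(m_i, m_j) must divide a_i - a_j for every pair.
Merge one congruence at a time:
  Start: x ≡ 4 (mod 6).
  Combine with x ≡ 17 (mod 18): gcd(6, 18) = 6, and 17 - 4 = 13 is NOT divisible by 6.
    ⇒ system is inconsistent (no integer solution).

No solution (the system is inconsistent).


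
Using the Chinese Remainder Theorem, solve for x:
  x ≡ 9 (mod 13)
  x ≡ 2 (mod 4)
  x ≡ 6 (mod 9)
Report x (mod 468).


Moduli 13, 4, 9 are pairwise coprime; by CRT there is a unique solution modulo M = 13 · 4 · 9 = 468.
Solve pairwise, accumulating the modulus:
  Start with x ≡ 9 (mod 13).
  Combine with x ≡ 2 (mod 4): since gcd(13, 4) = 1, we get a unique residue mod 52.
    Write x = 9 + 13·t and substitute into x ≡ 2 (mod 4): 13·t ≡ 2 − 9 = -7 (mod 4).
    Reduce coefficients mod 4: 1·t ≡ 1 (mod 4).
    So t ≡ 1 (mod 4).
    Then x = 9 + 13·1 = 22, valid modulo lcm(13, 4) = 52: x ≡ 22 (mod 52).
  Combine with x ≡ 6 (mod 9): since gcd(52, 9) = 1, we get a unique residue mod 468.
    Write x = 22 + 52·t and substitute into x ≡ 6 (mod 9): 52·t ≡ 6 − 22 = -16 (mod 9).
    Reduce coefficients mod 9: 7·t ≡ 2 (mod 9).
    The inverse of 7 mod 9 is 4 (since 7·4 = 28 = 3·9 + 1), so t ≡ 4·2 = 8 ≡ 8 (mod 9).
    Then x = 22 + 52·8 = 438, valid modulo lcm(52, 9) = 468: x ≡ 438 (mod 468).
Verify: 438 mod 13 = 9 ✓, 438 mod 4 = 2 ✓, 438 mod 9 = 6 ✓.

x ≡ 438 (mod 468).


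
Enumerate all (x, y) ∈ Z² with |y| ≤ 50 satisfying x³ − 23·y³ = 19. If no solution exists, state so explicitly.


The equation is x³ - 23y³ = 19. For fixed y, x³ = 23·y³ + 19, so a solution requires the RHS to be a perfect cube.
Strategy: iterate y from -50 to 50, compute RHS = 23·y³ + 19, and check whether it is a (positive or negative) perfect cube.
Check small values of y:
  y = 0: RHS = 19 is not a perfect cube.
  y = 1: RHS = 42 is not a perfect cube.
  y = -1: RHS = -4 is not a perfect cube.
  y = 2: RHS = 203 is not a perfect cube.
  y = -2: RHS = -165 is not a perfect cube.
  y = 3: RHS = 640 is not a perfect cube.
  y = -3: RHS = -602 is not a perfect cube.
Continuing the search up to |y| = 50 finds no solutions either.
No (x, y) in the scanned range satisfies the equation.

No integer solutions with |y| ≤ 50.


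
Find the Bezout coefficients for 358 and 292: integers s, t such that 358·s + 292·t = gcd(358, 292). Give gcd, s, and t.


Euclidean algorithm on (358, 292) — divide until remainder is 0:
  358 = 1 · 292 + 66
  292 = 4 · 66 + 28
  66 = 2 · 28 + 10
  28 = 2 · 10 + 8
  10 = 1 · 8 + 2
  8 = 4 · 2 + 0
gcd(358, 292) = 2.
Track Bezout coefficients alongside the remainders: start with r₀ = 358 = a·1 + b·0 (s = 1, t = 0) and r₁ = 292 = a·0 + b·1 (s = 0, t = 1); each new remainder r_{k+1} = r_{k-1} − q_k·r_k inherits s_{k+1} = s_{k-1} − q_k·s_k, t_{k+1} = t_{k-1} − q_k·t_k, so r_k = a·s_k + b·t_k at every step:
  q = 1: r = 66, s = 1 − 1·0 = 1, t = 0 − 1·1 = -1  (check: 358·1 + 292·(-1) = 66)
  q = 4: r = 28, s = 0 − 4·1 = -4, t = 1 − 4·(-1) = 5  (check: 358·(-4) + 292·5 = 28)
  q = 2: r = 10, s = 1 − 2·(-4) = 9, t = -1 − 2·5 = -11  (check: 358·9 + 292·(-11) = 10)
  q = 2: r = 8, s = -4 − 2·9 = -22, t = 5 − 2·(-11) = 27  (check: 358·(-22) + 292·27 = 8)
  q = 1: r = 2, s = 9 − 1·(-22) = 31, t = -11 − 1·27 = -38  (check: 358·31 + 292·(-38) = 2)
The row with r = 2 (the gcd) gives the Bezout coefficients s = 31, t = -38.
Result: 358 · (31) + 292 · (-38) = 2.

gcd(358, 292) = 2; s = 31, t = -38 (check: 358·31 + 292·(-38) = 2).


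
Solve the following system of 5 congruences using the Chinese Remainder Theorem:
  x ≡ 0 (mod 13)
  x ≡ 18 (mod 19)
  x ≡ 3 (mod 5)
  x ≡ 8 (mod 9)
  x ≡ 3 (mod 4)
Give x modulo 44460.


Product of moduli M = 13 · 19 · 5 · 9 · 4 = 44460.
Merge one congruence at a time:
  Start: x ≡ 0 (mod 13).
  Combine with x ≡ 18 (mod 19); new modulus lcm = 247.
    Write x = 0 + 13·t and substitute into x ≡ 18 (mod 19): 13·t ≡ 18 − 0 = 18 (mod 19).
    The inverse of 13 mod 19 is 3 (since 13·3 = 39 = 2·19 + 1), so t ≡ 3·18 = 54 ≡ 16 (mod 19).
    Then x = 0 + 13·16 = 208, valid modulo lcm(13, 19) = 247: x ≡ 208 (mod 247).
  Combine with x ≡ 3 (mod 5); new modulus lcm = 1235.
    Write x = 208 + 247·t and substitute into x ≡ 3 (mod 5): 247·t ≡ 3 − 208 = -205 (mod 5).
    Reduce coefficients mod 5: 2·t ≡ 0 (mod 5).
    The inverse of 2 mod 5 is 3 (since 2·3 = 6 = 1·5 + 1), so t ≡ 3·0 = 0 ≡ 0 (mod 5).
    Then x = 208 + 247·0 = 208, valid modulo lcm(247, 5) = 1235: x ≡ 208 (mod 1235).
  Combine with x ≡ 8 (mod 9); new modulus lcm = 11115.
    Write x = 208 + 1235·t and substitute into x ≡ 8 (mod 9): 1235·t ≡ 8 − 208 = -200 (mod 9).
    Reduce coefficients mod 9: 2·t ≡ 7 (mod 9).
    The inverse of 2 mod 9 is 5 (since 2·5 = 10 = 1·9 + 1), so t ≡ 5·7 = 35 ≡ 8 (mod 9).
    Then x = 208 + 1235·8 = 10088, valid modulo lcm(1235, 9) = 11115: x ≡ 10088 (mod 11115).
  Combine with x ≡ 3 (mod 4); new modulus lcm = 44460.
    Write x = 10088 + 11115·t and substitute into x ≡ 3 (mod 4): 11115·t ≡ 3 − 10088 = -10085 (mod 4).
    Reduce coefficients mod 4: 3·t ≡ 3 (mod 4).
    The inverse of 3 mod 4 is 3 (since 3·3 = 9 = 2·4 + 1), so t ≡ 3·3 = 9 ≡ 1 (mod 4).
    Then x = 10088 + 11115·1 = 21203, valid modulo lcm(11115, 4) = 44460: x ≡ 21203 (mod 44460).
Verify against each original: 21203 mod 13 = 0, 21203 mod 19 = 18, 21203 mod 5 = 3, 21203 mod 9 = 8, 21203 mod 4 = 3.

x ≡ 21203 (mod 44460).


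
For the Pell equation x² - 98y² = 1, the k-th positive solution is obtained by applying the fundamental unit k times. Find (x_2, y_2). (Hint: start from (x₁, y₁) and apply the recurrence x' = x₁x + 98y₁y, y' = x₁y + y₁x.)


Step 1: Find the fundamental solution (x₁, y₁) of x² - 98y² = 1.
  Expand √98 as a continued fraction. a₀ = ⌊√98⌋ = 9; iterate m_{k+1} = d_k·a_k − m_k, d_{k+1} = (98 − m_{k+1}²)/d_k, a_{k+1} = ⌊(a₀ + m_{k+1})/d_{k+1}⌋ (starting m₀ = 0, d₀ = 1), with convergents p_k = a_k·p_{k-1} + p_{k-2}, q_k = a_k·q_{k-1} + q_{k-2} (p₋₁ = 1, q₋₁ = 0):
  k = 0: a₀ = 9; p₀/q₀ = 9/1; p₀² − 98·q₀² = 81 − 98 = -17.
  k = 1: m = 9, d = 17, a = ⌊(9 + 9)/17⌋ = 1; p/q = (1·9 + 1)/(1·1 + 0) = 10/1; p² − 98·q² = 100 − 98 = 2.
  k = 2: m = 8, d = 2, a = ⌊(9 + 8)/2⌋ = 8; p/q = (8·10 + 9)/(8·1 + 1) = 89/9; p² − 98·q² = 7921 − 7938 = -17.
  k = 3: m = 8, d = 17, a = ⌊(9 + 8)/17⌋ = 1; p/q = (1·89 + 10)/(1·9 + 1) = 99/10; p² − 98·q² = 9801 − 9800 = 1.
  The first convergent with p² − 98·q² = 1 gives the fundamental solution (x₁, y₁) = (99, 10).
Step 2: Apply the recurrence (x_{n+1}, y_{n+1}) = (x₁x_n + 98y₁y_n, x₁y_n + y₁x_n) repeatedly.
  From (x_1, y_1) = (99, 10): x_2 = 99·99 + 98·10·10 = 19601; y_2 = 99·10 + 10·99 = 1980.
Step 3: Verify x_2² - 98·y_2² = 384199201 - 384199200 = 1 (should be 1). ✓

(x_1, y_1) = (99, 10); (x_2, y_2) = (19601, 1980).


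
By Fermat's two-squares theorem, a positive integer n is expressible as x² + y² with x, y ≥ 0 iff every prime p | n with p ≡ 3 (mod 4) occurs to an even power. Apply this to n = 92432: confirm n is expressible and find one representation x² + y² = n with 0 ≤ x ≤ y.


Step 1: Factor n = 92432 = 2^4 · 53 · 109.
Step 2: Check the mod-4 condition on each prime factor: 2 = 2 (special); 53 ≡ 1 (mod 4), exponent 1; 109 ≡ 1 (mod 4), exponent 1.
All primes ≡ 3 (mod 4) appear to even exponent (or don't appear), so by the two-squares theorem n IS expressible as a sum of two squares.
Step 3: Build a representation. Group n = k² · m with k = 4 and m = 53 · 109 = 5777 (a product of primes ≡ 1 (mod 4)); a representation of m scales to one of n via (k·x)² + (k·y)² = k²(x² + y²). Each prime p ≡ 1 (mod 4) is itself a sum of two squares; find a² by testing p − a² for a perfect square:
  53: 53 − 1² = 52, 53 − 2² = 49 = 7² ⇒ 53 = 2² + 7².
  109: 109 − 1² = 108, 109 − 2² = 105, 109 − 3² = 100 = 10² ⇒ 109 = 3² + 10².
  Combine using the Brahmagupta–Fibonacci identity (a² + b²)(c² + d²) = (ac − bd)² + (ad + bc)² = (ac + bd)² + (ad − bc)²:
  53 · 109 = 5777: from (2² + 7²)(3² + 10²), take (2·3 − 7·10, 2·10 + 7·3) = (6 − 70, 20 + 21) = (-64, 41); dropping signs (only squares matter) gives (64, 41); check 64² + 41² = 4096 + 1681 = 5777 ✓.
  Scale by k = 4: (4·64, 4·41) = (256, 164).
Step 4: Order so x ≤ y and verify: 164² + 256² = 26896 + 65536 = 92432 = n. ✓

n = 92432 = 164² + 256² (one valid representation with x ≤ y).


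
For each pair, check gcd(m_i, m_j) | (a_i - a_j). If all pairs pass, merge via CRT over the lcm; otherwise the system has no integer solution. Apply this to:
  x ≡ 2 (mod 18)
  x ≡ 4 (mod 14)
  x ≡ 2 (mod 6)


Moduli 18, 14, 6 are not pairwise coprime, so CRT works modulo lcm(m_i) when all pairwise compatibility conditions hold.
Pairwise compatibility: gcd(m_i, m_j) must divide a_i - a_j for every pair.
Merge one congruence at a time:
  Start: x ≡ 2 (mod 18).
  Combine with x ≡ 4 (mod 14): gcd(18, 14) = 2; 4 - 2 = 2, which IS divisible by 2, so compatible.
    Write x = 2 + 18·t and substitute into x ≡ 4 (mod 14): 18·t ≡ 4 − 2 = 2 (mod 14).
    Divide the congruence (and modulus) by g = 2: 9·t ≡ 1 (mod 7).
    Reduce coefficients mod 7: 2·t ≡ 1 (mod 7).
    The inverse of 2 mod 7 is 4 (since 2·4 = 8 = 1·7 + 1), so t ≡ 4·1 = 4 ≡ 4 (mod 7).
    Then x = 2 + 18·4 = 74, valid modulo lcm(18, 14) = 126: x ≡ 74 (mod 126).
  Combine with x ≡ 2 (mod 6): gcd(126, 6) = 6; 2 - 74 = -72, which IS divisible by 6, so compatible.
    Write x = 74 + 126·t and substitute into x ≡ 2 (mod 6): 126·t ≡ 2 − 74 = -72 (mod 6).
    Divide the congruence (and modulus) by g = 6: 21·t ≡ -12 (mod 1).
    Modulo 1 every t works; take t = 0.
    Then x = 74 + 126·0 = 74, valid modulo lcm(126, 6) = 126: x ≡ 74 (mod 126).
Verify: 74 mod 18 = 2, 74 mod 14 = 4, 74 mod 6 = 2.

x ≡ 74 (mod 126).


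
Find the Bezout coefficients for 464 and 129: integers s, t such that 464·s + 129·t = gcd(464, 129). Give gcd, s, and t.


Euclidean algorithm on (464, 129) — divide until remainder is 0:
  464 = 3 · 129 + 77
  129 = 1 · 77 + 52
  77 = 1 · 52 + 25
  52 = 2 · 25 + 2
  25 = 12 · 2 + 1
  2 = 2 · 1 + 0
gcd(464, 129) = 1.
Track Bezout coefficients alongside the remainders: start with r₀ = 464 = a·1 + b·0 (s = 1, t = 0) and r₁ = 129 = a·0 + b·1 (s = 0, t = 1); each new remainder r_{k+1} = r_{k-1} − q_k·r_k inherits s_{k+1} = s_{k-1} − q_k·s_k, t_{k+1} = t_{k-1} − q_k·t_k, so r_k = a·s_k + b·t_k at every step:
  q = 3: r = 77, s = 1 − 3·0 = 1, t = 0 − 3·1 = -3  (check: 464·1 + 129·(-3) = 77)
  q = 1: r = 52, s = 0 − 1·1 = -1, t = 1 − 1·(-3) = 4  (check: 464·(-1) + 129·4 = 52)
  q = 1: r = 25, s = 1 − 1·(-1) = 2, t = -3 − 1·4 = -7  (check: 464·2 + 129·(-7) = 25)
  q = 2: r = 2, s = -1 − 2·2 = -5, t = 4 − 2·(-7) = 18  (check: 464·(-5) + 129·18 = 2)
  q = 12: r = 1, s = 2 − 12·(-5) = 62, t = -7 − 12·18 = -223  (check: 464·62 + 129·(-223) = 1)
The row with r = 1 (the gcd) gives the Bezout coefficients s = 62, t = -223.
Result: 464 · (62) + 129 · (-223) = 1.

gcd(464, 129) = 1; s = 62, t = -223 (check: 464·62 + 129·(-223) = 1).


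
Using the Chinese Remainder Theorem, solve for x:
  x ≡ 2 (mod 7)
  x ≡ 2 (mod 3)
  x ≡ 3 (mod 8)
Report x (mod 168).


Moduli 7, 3, 8 are pairwise coprime; by CRT there is a unique solution modulo M = 7 · 3 · 8 = 168.
Solve pairwise, accumulating the modulus:
  Start with x ≡ 2 (mod 7).
  Combine with x ≡ 2 (mod 3): since gcd(7, 3) = 1, we get a unique residue mod 21.
    Write x = 2 + 7·t and substitute into x ≡ 2 (mod 3): 7·t ≡ 2 − 2 = 0 (mod 3).
    Reduce coefficients mod 3: 1·t ≡ 0 (mod 3).
    So t ≡ 0 (mod 3).
    Then x = 2 + 7·0 = 2, valid modulo lcm(7, 3) = 21: x ≡ 2 (mod 21).
  Combine with x ≡ 3 (mod 8): since gcd(21, 8) = 1, we get a unique residue mod 168.
    Write x = 2 + 21·t and substitute into x ≡ 3 (mod 8): 21·t ≡ 3 − 2 = 1 (mod 8).
    Reduce coefficients mod 8: 5·t ≡ 1 (mod 8).
    The inverse of 5 mod 8 is 5 (since 5·5 = 25 = 3·8 + 1), so t ≡ 5·1 = 5 ≡ 5 (mod 8).
    Then x = 2 + 21·5 = 107, valid modulo lcm(21, 8) = 168: x ≡ 107 (mod 168).
Verify: 107 mod 7 = 2 ✓, 107 mod 3 = 2 ✓, 107 mod 8 = 3 ✓.

x ≡ 107 (mod 168).


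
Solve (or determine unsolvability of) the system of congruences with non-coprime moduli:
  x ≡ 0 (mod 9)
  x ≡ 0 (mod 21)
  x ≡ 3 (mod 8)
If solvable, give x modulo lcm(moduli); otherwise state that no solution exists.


Moduli 9, 21, 8 are not pairwise coprime, so CRT works modulo lcm(m_i) when all pairwise compatibility conditions hold.
Pairwise compatibility: gcd(m_i, m_j) must divide a_i - a_j for every pair.
Merge one congruence at a time:
  Start: x ≡ 0 (mod 9).
  Combine with x ≡ 0 (mod 21): gcd(9, 21) = 3; 0 - 0 = 0, which IS divisible by 3, so compatible.
    Write x = 0 + 9·t and substitute into x ≡ 0 (mod 21): 9·t ≡ 0 − 0 = 0 (mod 21).
    Divide the congruence (and modulus) by g = 3: 3·t ≡ 0 (mod 7).
    The inverse of 3 mod 7 is 5 (since 3·5 = 15 = 2·7 + 1), so t ≡ 5·0 = 0 ≡ 0 (mod 7).
    Then x = 0 + 9·0 = 0, valid modulo lcm(9, 21) = 63: x ≡ 0 (mod 63).
  Combine with x ≡ 3 (mod 8): gcd(63, 8) = 1; 3 - 0 = 3, which IS divisible by 1, so compatible.
    Write x = 0 + 63·t and substitute into x ≡ 3 (mod 8): 63·t ≡ 3 − 0 = 3 (mod 8).
    Reduce coefficients mod 8: 7·t ≡ 3 (mod 8).
    The inverse of 7 mod 8 is 7 (since 7·7 = 49 = 6·8 + 1), so t ≡ 7·3 = 21 ≡ 5 (mod 8).
    Then x = 0 + 63·5 = 315, valid modulo lcm(63, 8) = 504: x ≡ 315 (mod 504).
Verify: 315 mod 9 = 0, 315 mod 21 = 0, 315 mod 8 = 3.

x ≡ 315 (mod 504).


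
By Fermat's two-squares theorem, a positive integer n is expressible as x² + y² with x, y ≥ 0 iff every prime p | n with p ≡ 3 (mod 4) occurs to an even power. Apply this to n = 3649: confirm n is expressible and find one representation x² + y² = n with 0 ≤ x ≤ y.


Step 1: Factor n = 3649 = 41 · 89.
Step 2: Check the mod-4 condition on each prime factor: 41 ≡ 1 (mod 4), exponent 1; 89 ≡ 1 (mod 4), exponent 1.
All primes ≡ 3 (mod 4) appear to even exponent (or don't appear), so by the two-squares theorem n IS expressible as a sum of two squares.
Step 3: Build a representation. Here n = 41 · 89 is a product of primes ≡ 1 (mod 4). Each prime p ≡ 1 (mod 4) is itself a sum of two squares; find a² by testing p − a² for a perfect square:
  41: 41 − 1² = 40, 41 − 2² = 37, 41 − 3² = 32, 41 − 4² = 25 = 5² ⇒ 41 = 4² + 5².
  89: 89 − 1² = 88, 89 − 2² = 85, 89 − 3² = 80, 89 − 4² = 73, 89 − 5² = 64 = 8² ⇒ 89 = 5² + 8².
  Combine using the Brahmagupta–Fibonacci identity (a² + b²)(c² + d²) = (ac − bd)² + (ad + bc)² = (ac + bd)² + (ad − bc)²:
  41 · 89 = 3649: from (4² + 5²)(5² + 8²), take (4·5 − 5·8, 4·8 + 5·5) = (20 − 40, 32 + 25) = (-20, 57); dropping signs (only squares matter) gives (20, 57); check 20² + 57² = 400 + 3249 = 3649 ✓.
Step 4: Order so x ≤ y and verify: 20² + 57² = 400 + 3249 = 3649 = n. ✓

n = 3649 = 20² + 57² (one valid representation with x ≤ y).


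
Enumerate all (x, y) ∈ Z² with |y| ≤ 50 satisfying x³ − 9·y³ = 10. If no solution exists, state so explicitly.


The equation is x³ - 9y³ = 10. For fixed y, x³ = 9·y³ + 10, so a solution requires the RHS to be a perfect cube.
Strategy: iterate y from -50 to 50, compute RHS = 9·y³ + 10, and check whether it is a (positive or negative) perfect cube.
Check small values of y:
  y = 0: RHS = 10 is not a perfect cube.
  y = 1: RHS = 19 is not a perfect cube.
  y = -1: RHS = 1 = (1)³ ⇒ x = 1 works.
  y = 2: RHS = 82 is not a perfect cube.
  y = -2: RHS = -62 is not a perfect cube.
  y = 3: RHS = 253 is not a perfect cube.
  y = -3: RHS = -233 is not a perfect cube.
Continuing the search up to |y| = 50 finds no further solutions beyond those listed.
Collected solutions: (1, -1).

Solutions (with |y| ≤ 50): (1, -1).


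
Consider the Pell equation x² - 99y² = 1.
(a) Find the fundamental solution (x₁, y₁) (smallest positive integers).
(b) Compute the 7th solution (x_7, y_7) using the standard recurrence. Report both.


Step 1: Find the fundamental solution (x₁, y₁) of x² - 99y² = 1.
  Expand √99 as a continued fraction. a₀ = ⌊√99⌋ = 9; iterate m_{k+1} = d_k·a_k − m_k, d_{k+1} = (99 − m_{k+1}²)/d_k, a_{k+1} = ⌊(a₀ + m_{k+1})/d_{k+1}⌋ (starting m₀ = 0, d₀ = 1), with convergents p_k = a_k·p_{k-1} + p_{k-2}, q_k = a_k·q_{k-1} + q_{k-2} (p₋₁ = 1, q₋₁ = 0):
  k = 0: a₀ = 9; p₀/q₀ = 9/1; p₀² − 99·q₀² = 81 − 99 = -18.
  k = 1: m = 9, d = 18, a = ⌊(9 + 9)/18⌋ = 1; p/q = (1·9 + 1)/(1·1 + 0) = 10/1; p² − 99·q² = 100 − 99 = 1.
  The first convergent with p² − 99·q² = 1 gives the fundamental solution (x₁, y₁) = (10, 1).
Step 2: Apply the recurrence (x_{n+1}, y_{n+1}) = (x₁x_n + 99y₁y_n, x₁y_n + y₁x_n) repeatedly.
  From (x_1, y_1) = (10, 1): x_2 = 10·10 + 99·1·1 = 199; y_2 = 10·1 + 1·10 = 20.
  From (x_2, y_2) = (199, 20): x_3 = 10·199 + 99·1·20 = 3970; y_3 = 10·20 + 1·199 = 399.
  From (x_3, y_3) = (3970, 399): x_4 = 10·3970 + 99·1·399 = 79201; y_4 = 10·399 + 1·3970 = 7960.
  From (x_4, y_4) = (79201, 7960): x_5 = 10·79201 + 99·1·7960 = 1580050; y_5 = 10·7960 + 1·79201 = 158801.
  From (x_5, y_5) = (1580050, 158801): x_6 = 10·1580050 + 99·1·158801 = 31521799; y_6 = 10·158801 + 1·1580050 = 3168060.
  From (x_6, y_6) = (31521799, 3168060): x_7 = 10·31521799 + 99·1·3168060 = 628855930; y_7 = 10·3168060 + 1·31521799 = 63202399.
Step 3: Verify x_7² - 99·y_7² = 395459780696164900 - 395459780696164899 = 1 (should be 1). ✓

(x_1, y_1) = (10, 1); (x_7, y_7) = (628855930, 63202399).


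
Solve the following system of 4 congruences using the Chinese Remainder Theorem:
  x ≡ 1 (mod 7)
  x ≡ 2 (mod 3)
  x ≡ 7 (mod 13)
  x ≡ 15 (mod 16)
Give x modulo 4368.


Product of moduli M = 7 · 3 · 13 · 16 = 4368.
Merge one congruence at a time:
  Start: x ≡ 1 (mod 7).
  Combine with x ≡ 2 (mod 3); new modulus lcm = 21.
    Write x = 1 + 7·t and substitute into x ≡ 2 (mod 3): 7·t ≡ 2 − 1 = 1 (mod 3).
    Reduce coefficients mod 3: 1·t ≡ 1 (mod 3).
    So t ≡ 1 (mod 3).
    Then x = 1 + 7·1 = 8, valid modulo lcm(7, 3) = 21: x ≡ 8 (mod 21).
  Combine with x ≡ 7 (mod 13); new modulus lcm = 273.
    Write x = 8 + 21·t and substitute into x ≡ 7 (mod 13): 21·t ≡ 7 − 8 = -1 (mod 13).
    Reduce coefficients mod 13: 8·t ≡ 12 (mod 13).
    The inverse of 8 mod 13 is 5 (since 8·5 = 40 = 3·13 + 1), so t ≡ 5·12 = 60 ≡ 8 (mod 13).
    Then x = 8 + 21·8 = 176, valid modulo lcm(21, 13) = 273: x ≡ 176 (mod 273).
  Combine with x ≡ 15 (mod 16); new modulus lcm = 4368.
    Write x = 176 + 273·t and substitute into x ≡ 15 (mod 16): 273·t ≡ 15 − 176 = -161 (mod 16).
    Reduce coefficients mod 16: 1·t ≡ 15 (mod 16).
    So t ≡ 15 (mod 16).
    Then x = 176 + 273·15 = 4271, valid modulo lcm(273, 16) = 4368: x ≡ 4271 (mod 4368).
Verify against each original: 4271 mod 7 = 1, 4271 mod 3 = 2, 4271 mod 13 = 7, 4271 mod 16 = 15.

x ≡ 4271 (mod 4368).


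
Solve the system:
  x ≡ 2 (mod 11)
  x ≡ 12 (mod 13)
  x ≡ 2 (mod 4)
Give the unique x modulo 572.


Moduli 11, 13, 4 are pairwise coprime; by CRT there is a unique solution modulo M = 11 · 13 · 4 = 572.
Solve pairwise, accumulating the modulus:
  Start with x ≡ 2 (mod 11).
  Combine with x ≡ 12 (mod 13): since gcd(11, 13) = 1, we get a unique residue mod 143.
    Write x = 2 + 11·t and substitute into x ≡ 12 (mod 13): 11·t ≡ 12 − 2 = 10 (mod 13).
    The inverse of 11 mod 13 is 6 (since 11·6 = 66 = 5·13 + 1), so t ≡ 6·10 = 60 ≡ 8 (mod 13).
    Then x = 2 + 11·8 = 90, valid modulo lcm(11, 13) = 143: x ≡ 90 (mod 143).
  Combine with x ≡ 2 (mod 4): since gcd(143, 4) = 1, we get a unique residue mod 572.
    Write x = 90 + 143·t and substitute into x ≡ 2 (mod 4): 143·t ≡ 2 − 90 = -88 (mod 4).
    Reduce coefficients mod 4: 3·t ≡ 0 (mod 4).
    The inverse of 3 mod 4 is 3 (since 3·3 = 9 = 2·4 + 1), so t ≡ 3·0 = 0 ≡ 0 (mod 4).
    Then x = 90 + 143·0 = 90, valid modulo lcm(143, 4) = 572: x ≡ 90 (mod 572).
Verify: 90 mod 11 = 2 ✓, 90 mod 13 = 12 ✓, 90 mod 4 = 2 ✓.

x ≡ 90 (mod 572).


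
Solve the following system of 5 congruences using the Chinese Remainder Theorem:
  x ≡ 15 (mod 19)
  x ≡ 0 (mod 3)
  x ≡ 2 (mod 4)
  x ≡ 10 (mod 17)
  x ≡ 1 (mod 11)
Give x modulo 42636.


Product of moduli M = 19 · 3 · 4 · 17 · 11 = 42636.
Merge one congruence at a time:
  Start: x ≡ 15 (mod 19).
  Combine with x ≡ 0 (mod 3); new modulus lcm = 57.
    Write x = 15 + 19·t and substitute into x ≡ 0 (mod 3): 19·t ≡ 0 − 15 = -15 (mod 3).
    Reduce coefficients mod 3: 1·t ≡ 0 (mod 3).
    So t ≡ 0 (mod 3).
    Then x = 15 + 19·0 = 15, valid modulo lcm(19, 3) = 57: x ≡ 15 (mod 57).
  Combine with x ≡ 2 (mod 4); new modulus lcm = 228.
    Write x = 15 + 57·t and substitute into x ≡ 2 (mod 4): 57·t ≡ 2 − 15 = -13 (mod 4).
    Reduce coefficients mod 4: 1·t ≡ 3 (mod 4).
    So t ≡ 3 (mod 4).
    Then x = 15 + 57·3 = 186, valid modulo lcm(57, 4) = 228: x ≡ 186 (mod 228).
  Combine with x ≡ 10 (mod 17); new modulus lcm = 3876.
    Write x = 186 + 228·t and substitute into x ≡ 10 (mod 17): 228·t ≡ 10 − 186 = -176 (mod 17).
    Reduce coefficients mod 17: 7·t ≡ 11 (mod 17).
    The inverse of 7 mod 17 is 5 (since 7·5 = 35 = 2·17 + 1), so t ≡ 5·11 = 55 ≡ 4 (mod 17).
    Then x = 186 + 228·4 = 1098, valid modulo lcm(228, 17) = 3876: x ≡ 1098 (mod 3876).
  Combine with x ≡ 1 (mod 11); new modulus lcm = 42636.
    Write x = 1098 + 3876·t and substitute into x ≡ 1 (mod 11): 3876·t ≡ 1 − 1098 = -1097 (mod 11).
    Reduce coefficients mod 11: 4·t ≡ 3 (mod 11).
    The inverse of 4 mod 11 is 3 (since 4·3 = 12 = 1·11 + 1), so t ≡ 3·3 = 9 ≡ 9 (mod 11).
    Then x = 1098 + 3876·9 = 35982, valid modulo lcm(3876, 11) = 42636: x ≡ 35982 (mod 42636).
Verify against each original: 35982 mod 19 = 15, 35982 mod 3 = 0, 35982 mod 4 = 2, 35982 mod 17 = 10, 35982 mod 11 = 1.

x ≡ 35982 (mod 42636).


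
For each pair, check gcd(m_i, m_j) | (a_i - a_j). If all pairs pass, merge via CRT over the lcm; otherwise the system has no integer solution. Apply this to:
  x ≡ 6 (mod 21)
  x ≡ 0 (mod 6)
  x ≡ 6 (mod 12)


Moduli 21, 6, 12 are not pairwise coprime, so CRT works modulo lcm(m_i) when all pairwise compatibility conditions hold.
Pairwise compatibility: gcd(m_i, m_j) must divide a_i - a_j for every pair.
Merge one congruence at a time:
  Start: x ≡ 6 (mod 21).
  Combine with x ≡ 0 (mod 6): gcd(21, 6) = 3; 0 - 6 = -6, which IS divisible by 3, so compatible.
    Write x = 6 + 21·t and substitute into x ≡ 0 (mod 6): 21·t ≡ 0 − 6 = -6 (mod 6).
    Divide the congruence (and modulus) by g = 3: 7·t ≡ -2 (mod 2).
    Reduce coefficients mod 2: 1·t ≡ 0 (mod 2).
    So t ≡ 0 (mod 2).
    Then x = 6 + 21·0 = 6, valid modulo lcm(21, 6) = 42: x ≡ 6 (mod 42).
  Combine with x ≡ 6 (mod 12): gcd(42, 12) = 6; 6 - 6 = 0, which IS divisible by 6, so compatible.
    Write x = 6 + 42·t and substitute into x ≡ 6 (mod 12): 42·t ≡ 6 − 6 = 0 (mod 12).
    Divide the congruence (and modulus) by g = 6: 7·t ≡ 0 (mod 2).
    Reduce coefficients mod 2: 1·t ≡ 0 (mod 2).
    So t ≡ 0 (mod 2).
    Then x = 6 + 42·0 = 6, valid modulo lcm(42, 12) = 84: x ≡ 6 (mod 84).
Verify: 6 mod 21 = 6, 6 mod 6 = 0, 6 mod 12 = 6.

x ≡ 6 (mod 84).


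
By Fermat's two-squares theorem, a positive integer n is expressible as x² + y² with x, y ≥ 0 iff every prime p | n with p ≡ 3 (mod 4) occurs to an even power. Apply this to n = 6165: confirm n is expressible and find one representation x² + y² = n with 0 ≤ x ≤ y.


Step 1: Factor n = 6165 = 3^2 · 5 · 137.
Step 2: Check the mod-4 condition on each prime factor: 3 ≡ 3 (mod 4), exponent 2 (must be even); 5 ≡ 1 (mod 4), exponent 1; 137 ≡ 1 (mod 4), exponent 1.
All primes ≡ 3 (mod 4) appear to even exponent (or don't appear), so by the two-squares theorem n IS expressible as a sum of two squares.
Step 3: Build a representation. Group n = k² · m with k = 3 and m = 5 · 137 = 685 (a product of primes ≡ 1 (mod 4)); a representation of m scales to one of n via (k·x)² + (k·y)² = k²(x² + y²). Each prime p ≡ 1 (mod 4) is itself a sum of two squares; find a² by testing p − a² for a perfect square:
  5: 5 − 1² = 4 = 2² ⇒ 5 = 1² + 2².
  137: 137 − 1² = 136, 137 − 2² = 133, 137 − 3² = 128, 137 − 4² = 121 = 11² ⇒ 137 = 4² + 11².
  Combine using the Brahmagupta–Fibonacci identity (a² + b²)(c² + d²) = (ac − bd)² + (ad + bc)² = (ac + bd)² + (ad − bc)²:
  5 · 137 = 685: from (1² + 2²)(4² + 11²), take (1·4 − 2·11, 1·11 + 2·4) = (4 − 22, 11 + 8) = (-18, 19); dropping signs (only squares matter) gives (18, 19); check 18² + 19² = 324 + 361 = 685 ✓.
  Scale by k = 3: (3·18, 3·19) = (54, 57).
Step 4: Order so x ≤ y and verify: 54² + 57² = 2916 + 3249 = 6165 = n. ✓

n = 6165 = 54² + 57² (one valid representation with x ≤ y).


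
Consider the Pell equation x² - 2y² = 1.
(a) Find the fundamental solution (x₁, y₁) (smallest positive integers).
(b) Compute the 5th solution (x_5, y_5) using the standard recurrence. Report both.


Step 1: Find the fundamental solution (x₁, y₁) of x² - 2y² = 1.
  Expand √2 as a continued fraction. a₀ = ⌊√2⌋ = 1; iterate m_{k+1} = d_k·a_k − m_k, d_{k+1} = (2 − m_{k+1}²)/d_k, a_{k+1} = ⌊(a₀ + m_{k+1})/d_{k+1}⌋ (starting m₀ = 0, d₀ = 1), with convergents p_k = a_k·p_{k-1} + p_{k-2}, q_k = a_k·q_{k-1} + q_{k-2} (p₋₁ = 1, q₋₁ = 0):
  k = 0: a₀ = 1; p₀/q₀ = 1/1; p₀² − 2·q₀² = 1 − 2 = -1.
  k = 1: m = 1, d = 1, a = ⌊(1 + 1)/1⌋ = 2; p/q = (2·1 + 1)/(2·1 + 0) = 3/2; p² − 2·q² = 9 − 8 = 1.
  The first convergent with p² − 2·q² = 1 gives the fundamental solution (x₁, y₁) = (3, 2).
Step 2: Apply the recurrence (x_{n+1}, y_{n+1}) = (x₁x_n + 2y₁y_n, x₁y_n + y₁x_n) repeatedly.
  From (x_1, y_1) = (3, 2): x_2 = 3·3 + 2·2·2 = 17; y_2 = 3·2 + 2·3 = 12.
  From (x_2, y_2) = (17, 12): x_3 = 3·17 + 2·2·12 = 99; y_3 = 3·12 + 2·17 = 70.
  From (x_3, y_3) = (99, 70): x_4 = 3·99 + 2·2·70 = 577; y_4 = 3·70 + 2·99 = 408.
  From (x_4, y_4) = (577, 408): x_5 = 3·577 + 2·2·408 = 3363; y_5 = 3·408 + 2·577 = 2378.
Step 3: Verify x_5² - 2·y_5² = 11309769 - 11309768 = 1 (should be 1). ✓

(x_1, y_1) = (3, 2); (x_5, y_5) = (3363, 2378).


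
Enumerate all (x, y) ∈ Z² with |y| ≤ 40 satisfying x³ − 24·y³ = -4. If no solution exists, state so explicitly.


The equation is x³ - 24y³ = -4. For fixed y, x³ = 24·y³ − 4, so a solution requires the RHS to be a perfect cube.
Strategy: iterate y from -40 to 40, compute RHS = 24·y³ − 4, and check whether it is a (positive or negative) perfect cube.
Check small values of y:
  y = 0: RHS = -4 is not a perfect cube.
  y = 1: RHS = 20 is not a perfect cube.
  y = -1: RHS = -28 is not a perfect cube.
  y = 2: RHS = 188 is not a perfect cube.
  y = -2: RHS = -196 is not a perfect cube.
  y = 3: RHS = 644 is not a perfect cube.
  y = -3: RHS = -652 is not a perfect cube.
Continuing the search up to |y| = 40 finds no solutions either.
No (x, y) in the scanned range satisfies the equation.

No integer solutions with |y| ≤ 40.


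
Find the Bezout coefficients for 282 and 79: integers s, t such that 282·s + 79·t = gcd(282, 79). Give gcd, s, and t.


Euclidean algorithm on (282, 79) — divide until remainder is 0:
  282 = 3 · 79 + 45
  79 = 1 · 45 + 34
  45 = 1 · 34 + 11
  34 = 3 · 11 + 1
  11 = 11 · 1 + 0
gcd(282, 79) = 1.
Track Bezout coefficients alongside the remainders: start with r₀ = 282 = a·1 + b·0 (s = 1, t = 0) and r₁ = 79 = a·0 + b·1 (s = 0, t = 1); each new remainder r_{k+1} = r_{k-1} − q_k·r_k inherits s_{k+1} = s_{k-1} − q_k·s_k, t_{k+1} = t_{k-1} − q_k·t_k, so r_k = a·s_k + b·t_k at every step:
  q = 3: r = 45, s = 1 − 3·0 = 1, t = 0 − 3·1 = -3  (check: 282·1 + 79·(-3) = 45)
  q = 1: r = 34, s = 0 − 1·1 = -1, t = 1 − 1·(-3) = 4  (check: 282·(-1) + 79·4 = 34)
  q = 1: r = 11, s = 1 − 1·(-1) = 2, t = -3 − 1·4 = -7  (check: 282·2 + 79·(-7) = 11)
  q = 3: r = 1, s = -1 − 3·2 = -7, t = 4 − 3·(-7) = 25  (check: 282·(-7) + 79·25 = 1)
The row with r = 1 (the gcd) gives the Bezout coefficients s = -7, t = 25.
Result: 282 · (-7) + 79 · (25) = 1.

gcd(282, 79) = 1; s = -7, t = 25 (check: 282·(-7) + 79·25 = 1).


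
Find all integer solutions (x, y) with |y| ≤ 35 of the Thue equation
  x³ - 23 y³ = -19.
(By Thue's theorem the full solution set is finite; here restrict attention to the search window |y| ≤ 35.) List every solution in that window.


The equation is x³ - 23y³ = -19. For fixed y, x³ = 23·y³ − 19, so a solution requires the RHS to be a perfect cube.
Strategy: iterate y from -35 to 35, compute RHS = 23·y³ − 19, and check whether it is a (positive or negative) perfect cube.
Check small values of y:
  y = 0: RHS = -19 is not a perfect cube.
  y = 1: RHS = 4 is not a perfect cube.
  y = -1: RHS = -42 is not a perfect cube.
  y = 2: RHS = 165 is not a perfect cube.
  y = -2: RHS = -203 is not a perfect cube.
  y = 3: RHS = 602 is not a perfect cube.
  y = -3: RHS = -640 is not a perfect cube.
Continuing the search up to |y| = 35 finds no solutions either.
No (x, y) in the scanned range satisfies the equation.

No integer solutions with |y| ≤ 35.


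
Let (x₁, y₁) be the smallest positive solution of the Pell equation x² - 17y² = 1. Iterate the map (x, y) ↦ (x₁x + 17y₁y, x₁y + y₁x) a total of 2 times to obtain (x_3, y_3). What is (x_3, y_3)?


Step 1: Find the fundamental solution (x₁, y₁) of x² - 17y² = 1.
  Expand √17 as a continued fraction. a₀ = ⌊√17⌋ = 4; iterate m_{k+1} = d_k·a_k − m_k, d_{k+1} = (17 − m_{k+1}²)/d_k, a_{k+1} = ⌊(a₀ + m_{k+1})/d_{k+1}⌋ (starting m₀ = 0, d₀ = 1), with convergents p_k = a_k·p_{k-1} + p_{k-2}, q_k = a_k·q_{k-1} + q_{k-2} (p₋₁ = 1, q₋₁ = 0):
  k = 0: a₀ = 4; p₀/q₀ = 4/1; p₀² − 17·q₀² = 16 − 17 = -1.
  k = 1: m = 4, d = 1, a = ⌊(4 + 4)/1⌋ = 8; p/q = (8·4 + 1)/(8·1 + 0) = 33/8; p² − 17·q² = 1089 − 1088 = 1.
  The first convergent with p² − 17·q² = 1 gives the fundamental solution (x₁, y₁) = (33, 8).
Step 2: Apply the recurrence (x_{n+1}, y_{n+1}) = (x₁x_n + 17y₁y_n, x₁y_n + y₁x_n) repeatedly.
  From (x_1, y_1) = (33, 8): x_2 = 33·33 + 17·8·8 = 2177; y_2 = 33·8 + 8·33 = 528.
  From (x_2, y_2) = (2177, 528): x_3 = 33·2177 + 17·8·528 = 143649; y_3 = 33·528 + 8·2177 = 34840.
Step 3: Verify x_3² - 17·y_3² = 20635035201 - 20635035200 = 1 (should be 1). ✓

(x_1, y_1) = (33, 8); (x_3, y_3) = (143649, 34840).


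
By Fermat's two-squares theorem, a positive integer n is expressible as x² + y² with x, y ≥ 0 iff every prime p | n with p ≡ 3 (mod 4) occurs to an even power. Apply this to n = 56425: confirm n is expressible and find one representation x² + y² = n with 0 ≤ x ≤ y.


Step 1: Factor n = 56425 = 5^2 · 37 · 61.
Step 2: Check the mod-4 condition on each prime factor: 5 ≡ 1 (mod 4), exponent 2; 37 ≡ 1 (mod 4), exponent 1; 61 ≡ 1 (mod 4), exponent 1.
All primes ≡ 3 (mod 4) appear to even exponent (or don't appear), so by the two-squares theorem n IS expressible as a sum of two squares.
Step 3: Build a representation. Group n = k² · m with k = 5 and m = 37 · 61 = 2257 (a product of primes ≡ 1 (mod 4)); a representation of m scales to one of n via (k·x)² + (k·y)² = k²(x² + y²). Each prime p ≡ 1 (mod 4) is itself a sum of two squares; find a² by testing p − a² for a perfect square:
  37: 37 − 1² = 36 = 6² ⇒ 37 = 1² + 6².
  61: 61 − 1² = 60, 61 − 2² = 57, 61 − 3² = 52, 61 − 4² = 45, 61 − 5² = 36 = 6² ⇒ 61 = 5² + 6².
  Combine using the Brahmagupta–Fibonacci identity (a² + b²)(c² + d²) = (ac − bd)² + (ad + bc)² = (ac + bd)² + (ad − bc)²:
  37 · 61 = 2257: from (1² + 6²)(5² + 6²), take (1·5 − 6·6, 1·6 + 6·5) = (5 − 36, 6 + 30) = (-31, 36); dropping signs (only squares matter) gives (31, 36); check 31² + 36² = 961 + 1296 = 2257 ✓.
  Scale by k = 5: (5·31, 5·36) = (155, 180).
Step 4: Order so x ≤ y and verify: 155² + 180² = 24025 + 32400 = 56425 = n. ✓

n = 56425 = 155² + 180² (one valid representation with x ≤ y).


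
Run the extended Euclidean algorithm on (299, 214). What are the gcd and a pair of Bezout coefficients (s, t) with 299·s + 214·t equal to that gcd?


Euclidean algorithm on (299, 214) — divide until remainder is 0:
  299 = 1 · 214 + 85
  214 = 2 · 85 + 44
  85 = 1 · 44 + 41
  44 = 1 · 41 + 3
  41 = 13 · 3 + 2
  3 = 1 · 2 + 1
  2 = 2 · 1 + 0
gcd(299, 214) = 1.
Track Bezout coefficients alongside the remainders: start with r₀ = 299 = a·1 + b·0 (s = 1, t = 0) and r₁ = 214 = a·0 + b·1 (s = 0, t = 1); each new remainder r_{k+1} = r_{k-1} − q_k·r_k inherits s_{k+1} = s_{k-1} − q_k·s_k, t_{k+1} = t_{k-1} − q_k·t_k, so r_k = a·s_k + b·t_k at every step:
  q = 1: r = 85, s = 1 − 1·0 = 1, t = 0 − 1·1 = -1  (check: 299·1 + 214·(-1) = 85)
  q = 2: r = 44, s = 0 − 2·1 = -2, t = 1 − 2·(-1) = 3  (check: 299·(-2) + 214·3 = 44)
  q = 1: r = 41, s = 1 − 1·(-2) = 3, t = -1 − 1·3 = -4  (check: 299·3 + 214·(-4) = 41)
  q = 1: r = 3, s = -2 − 1·3 = -5, t = 3 − 1·(-4) = 7  (check: 299·(-5) + 214·7 = 3)
  q = 13: r = 2, s = 3 − 13·(-5) = 68, t = -4 − 13·7 = -95  (check: 299·68 + 214·(-95) = 2)
  q = 1: r = 1, s = -5 − 1·68 = -73, t = 7 − 1·(-95) = 102  (check: 299·(-73) + 214·102 = 1)
The row with r = 1 (the gcd) gives the Bezout coefficients s = -73, t = 102.
Result: 299 · (-73) + 214 · (102) = 1.

gcd(299, 214) = 1; s = -73, t = 102 (check: 299·(-73) + 214·102 = 1).


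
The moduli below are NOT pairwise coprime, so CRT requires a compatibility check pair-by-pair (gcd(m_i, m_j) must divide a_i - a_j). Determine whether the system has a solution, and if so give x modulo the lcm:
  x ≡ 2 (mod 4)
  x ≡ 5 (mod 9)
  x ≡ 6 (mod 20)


Moduli 4, 9, 20 are not pairwise coprime, so CRT works modulo lcm(m_i) when all pairwise compatibility conditions hold.
Pairwise compatibility: gcd(m_i, m_j) must divide a_i - a_j for every pair.
Merge one congruence at a time:
  Start: x ≡ 2 (mod 4).
  Combine with x ≡ 5 (mod 9): gcd(4, 9) = 1; 5 - 2 = 3, which IS divisible by 1, so compatible.
    Write x = 2 + 4·t and substitute into x ≡ 5 (mod 9): 4·t ≡ 5 − 2 = 3 (mod 9).
    The inverse of 4 mod 9 is 7 (since 4·7 = 28 = 3·9 + 1), so t ≡ 7·3 = 21 ≡ 3 (mod 9).
    Then x = 2 + 4·3 = 14, valid modulo lcm(4, 9) = 36: x ≡ 14 (mod 36).
  Combine with x ≡ 6 (mod 20): gcd(36, 20) = 4; 6 - 14 = -8, which IS divisible by 4, so compatible.
    Write x = 14 + 36·t and substitute into x ≡ 6 (mod 20): 36·t ≡ 6 − 14 = -8 (mod 20).
    Divide the congruence (and modulus) by g = 4: 9·t ≡ -2 (mod 5).
    Reduce coefficients mod 5: 4·t ≡ 3 (mod 5).
    The inverse of 4 mod 5 is 4 (since 4·4 = 16 = 3·5 + 1), so t ≡ 4·3 = 12 ≡ 2 (mod 5).
    Then x = 14 + 36·2 = 86, valid modulo lcm(36, 20) = 180: x ≡ 86 (mod 180).
Verify: 86 mod 4 = 2, 86 mod 9 = 5, 86 mod 20 = 6.

x ≡ 86 (mod 180).


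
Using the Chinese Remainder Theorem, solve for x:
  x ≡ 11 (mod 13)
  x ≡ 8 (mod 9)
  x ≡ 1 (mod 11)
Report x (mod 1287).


Moduli 13, 9, 11 are pairwise coprime; by CRT there is a unique solution modulo M = 13 · 9 · 11 = 1287.
Solve pairwise, accumulating the modulus:
  Start with x ≡ 11 (mod 13).
  Combine with x ≡ 8 (mod 9): since gcd(13, 9) = 1, we get a unique residue mod 117.
    Write x = 11 + 13·t and substitute into x ≡ 8 (mod 9): 13·t ≡ 8 − 11 = -3 (mod 9).
    Reduce coefficients mod 9: 4·t ≡ 6 (mod 9).
    The inverse of 4 mod 9 is 7 (since 4·7 = 28 = 3·9 + 1), so t ≡ 7·6 = 42 ≡ 6 (mod 9).
    Then x = 11 + 13·6 = 89, valid modulo lcm(13, 9) = 117: x ≡ 89 (mod 117).
  Combine with x ≡ 1 (mod 11): since gcd(117, 11) = 1, we get a unique residue mod 1287.
    Write x = 89 + 117·t and substitute into x ≡ 1 (mod 11): 117·t ≡ 1 − 89 = -88 (mod 11).
    Reduce coefficients mod 11: 7·t ≡ 0 (mod 11).
    The inverse of 7 mod 11 is 8 (since 7·8 = 56 = 5·11 + 1), so t ≡ 8·0 = 0 ≡ 0 (mod 11).
    Then x = 89 + 117·0 = 89, valid modulo lcm(117, 11) = 1287: x ≡ 89 (mod 1287).
Verify: 89 mod 13 = 11 ✓, 89 mod 9 = 8 ✓, 89 mod 11 = 1 ✓.

x ≡ 89 (mod 1287).


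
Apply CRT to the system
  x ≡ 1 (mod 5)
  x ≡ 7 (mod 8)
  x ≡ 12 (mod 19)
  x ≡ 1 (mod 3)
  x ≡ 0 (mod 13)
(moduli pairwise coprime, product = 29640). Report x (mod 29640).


Product of moduli M = 5 · 8 · 19 · 3 · 13 = 29640.
Merge one congruence at a time:
  Start: x ≡ 1 (mod 5).
  Combine with x ≡ 7 (mod 8); new modulus lcm = 40.
    Write x = 1 + 5·t and substitute into x ≡ 7 (mod 8): 5·t ≡ 7 − 1 = 6 (mod 8).
    The inverse of 5 mod 8 is 5 (since 5·5 = 25 = 3·8 + 1), so t ≡ 5·6 = 30 ≡ 6 (mod 8).
    Then x = 1 + 5·6 = 31, valid modulo lcm(5, 8) = 40: x ≡ 31 (mod 40).
  Combine with x ≡ 12 (mod 19); new modulus lcm = 760.
    Write x = 31 + 40·t and substitute into x ≡ 12 (mod 19): 40·t ≡ 12 − 31 = -19 (mod 19).
    Reduce coefficients mod 19: 2·t ≡ 0 (mod 19).
    The inverse of 2 mod 19 is 10 (since 2·10 = 20 = 1·19 + 1), so t ≡ 10·0 = 0 ≡ 0 (mod 19).
    Then x = 31 + 40·0 = 31, valid modulo lcm(40, 19) = 760: x ≡ 31 (mod 760).
  Combine with x ≡ 1 (mod 3); new modulus lcm = 2280.
    Write x = 31 + 760·t and substitute into x ≡ 1 (mod 3): 760·t ≡ 1 − 31 = -30 (mod 3).
    Reduce coefficients mod 3: 1·t ≡ 0 (mod 3).
    So t ≡ 0 (mod 3).
    Then x = 31 + 760·0 = 31, valid modulo lcm(760, 3) = 2280: x ≡ 31 (mod 2280).
  Combine with x ≡ 0 (mod 13); new modulus lcm = 29640.
    Write x = 31 + 2280·t and substitute into x ≡ 0 (mod 13): 2280·t ≡ 0 − 31 = -31 (mod 13).
    Reduce coefficients mod 13: 5·t ≡ 8 (mod 13).
    The inverse of 5 mod 13 is 8 (since 5·8 = 40 = 3·13 + 1), so t ≡ 8·8 = 64 ≡ 12 (mod 13).
    Then x = 31 + 2280·12 = 27391, valid modulo lcm(2280, 13) = 29640: x ≡ 27391 (mod 29640).
Verify against each original: 27391 mod 5 = 1, 27391 mod 8 = 7, 27391 mod 19 = 12, 27391 mod 3 = 1, 27391 mod 13 = 0.

x ≡ 27391 (mod 29640).


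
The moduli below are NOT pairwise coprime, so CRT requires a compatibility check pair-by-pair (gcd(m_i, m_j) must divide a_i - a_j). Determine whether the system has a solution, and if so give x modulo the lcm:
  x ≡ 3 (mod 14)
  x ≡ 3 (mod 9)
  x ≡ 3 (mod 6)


Moduli 14, 9, 6 are not pairwise coprime, so CRT works modulo lcm(m_i) when all pairwise compatibility conditions hold.
Pairwise compatibility: gcd(m_i, m_j) must divide a_i - a_j for every pair.
Merge one congruence at a time:
  Start: x ≡ 3 (mod 14).
  Combine with x ≡ 3 (mod 9): gcd(14, 9) = 1; 3 - 3 = 0, which IS divisible by 1, so compatible.
    Write x = 3 + 14·t and substitute into x ≡ 3 (mod 9): 14·t ≡ 3 − 3 = 0 (mod 9).
    Reduce coefficients mod 9: 5·t ≡ 0 (mod 9).
    The inverse of 5 mod 9 is 2 (since 5·2 = 10 = 1·9 + 1), so t ≡ 2·0 = 0 ≡ 0 (mod 9).
    Then x = 3 + 14·0 = 3, valid modulo lcm(14, 9) = 126: x ≡ 3 (mod 126).
  Combine with x ≡ 3 (mod 6): gcd(126, 6) = 6; 3 - 3 = 0, which IS divisible by 6, so compatible.
    Write x = 3 + 126·t and substitute into x ≡ 3 (mod 6): 126·t ≡ 3 − 3 = 0 (mod 6).
    Divide the congruence (and modulus) by g = 6: 21·t ≡ 0 (mod 1).
    Modulo 1 every t works; take t = 0.
    Then x = 3 + 126·0 = 3, valid modulo lcm(126, 6) = 126: x ≡ 3 (mod 126).
Verify: 3 mod 14 = 3, 3 mod 9 = 3, 3 mod 6 = 3.

x ≡ 3 (mod 126).
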